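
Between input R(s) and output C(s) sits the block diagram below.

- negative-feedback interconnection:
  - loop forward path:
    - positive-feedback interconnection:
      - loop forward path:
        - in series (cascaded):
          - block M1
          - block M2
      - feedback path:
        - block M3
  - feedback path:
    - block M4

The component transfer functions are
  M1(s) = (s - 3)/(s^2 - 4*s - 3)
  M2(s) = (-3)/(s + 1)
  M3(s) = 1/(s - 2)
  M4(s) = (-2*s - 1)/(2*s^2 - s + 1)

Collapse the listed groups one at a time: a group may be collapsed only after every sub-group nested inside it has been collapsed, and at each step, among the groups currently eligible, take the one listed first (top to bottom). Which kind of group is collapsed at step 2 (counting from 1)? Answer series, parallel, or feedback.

Answer: feedback

Working:
Step 1. multiply M1, M2 (series)
Step 2. close the feedback loop around (M1*M2), M3
Step 3. close the feedback loop around [(M1*M2)/(1-(M1*M2)*M3)], M4
The group at step 2 is a feedback group.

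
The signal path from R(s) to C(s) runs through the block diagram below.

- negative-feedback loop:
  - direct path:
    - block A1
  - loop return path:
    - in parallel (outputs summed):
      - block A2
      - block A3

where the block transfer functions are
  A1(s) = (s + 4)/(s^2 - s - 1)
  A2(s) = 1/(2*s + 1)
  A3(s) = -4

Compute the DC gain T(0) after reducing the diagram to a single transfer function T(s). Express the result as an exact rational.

Step 1 - add A2, A3 (parallel) -> (-8*s - 3)/(2*s + 1)
Step 2 - collapse the loop (A1 forward, (A2+A3) return) -> (2*s^2 + 9*s + 4)/(2*s^3 - 9*s^2 - 38*s - 13)
The step-2 result is T(s). Setting s = 0: T(0) = 4/(-13) = -4/13.

Final answer: -4/13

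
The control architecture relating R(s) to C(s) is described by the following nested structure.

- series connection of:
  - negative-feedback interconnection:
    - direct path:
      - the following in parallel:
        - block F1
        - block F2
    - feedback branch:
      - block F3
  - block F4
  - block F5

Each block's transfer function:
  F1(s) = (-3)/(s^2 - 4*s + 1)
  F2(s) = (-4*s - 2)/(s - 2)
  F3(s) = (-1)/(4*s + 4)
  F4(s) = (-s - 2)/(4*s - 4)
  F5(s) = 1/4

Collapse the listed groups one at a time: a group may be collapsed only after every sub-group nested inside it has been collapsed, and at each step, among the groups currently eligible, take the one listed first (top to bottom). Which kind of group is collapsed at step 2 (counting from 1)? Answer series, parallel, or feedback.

Answer: feedback

Working:
(1) sum the parallel branches F1, F2
(2) apply the feedback formula to (F1+F2), F3
(3) multiply [(F1+F2)/(1+(F1+F2)*F3)], F4, F5 (series)
The group at step 2 is a feedback group.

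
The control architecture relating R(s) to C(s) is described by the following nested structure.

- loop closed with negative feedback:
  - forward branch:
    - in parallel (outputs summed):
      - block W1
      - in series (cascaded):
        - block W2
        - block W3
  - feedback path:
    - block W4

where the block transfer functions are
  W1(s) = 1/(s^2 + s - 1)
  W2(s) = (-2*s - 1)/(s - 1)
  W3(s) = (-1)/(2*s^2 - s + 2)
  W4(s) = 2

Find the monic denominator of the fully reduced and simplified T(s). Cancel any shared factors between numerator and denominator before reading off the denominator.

Reducing step by step:

1. reduce the series chain W2, W3, giving (2*s + 1)/(2*s^3 - 3*s^2 + 3*s - 2)
2. add W1, (W2*W3) (parallel), giving (4*s^3 + 2*s - 3)/(2*s^5 - s^4 - 2*s^3 + 4*s^2 - 5*s + 2)
3. close the feedback loop around (W1+(W2*W3)), W4, giving (4*s^3 + 2*s - 3)/(2*s^5 - s^4 + 6*s^3 + 4*s^2 - s - 4)
No further cancellation is possible in the step-3 result, so that is T(s). Its denominator becomes monic after dividing by the leading coefficient 2.

Answer: s^5 - s^4/2 + 3*s^3 + 2*s^2 - s/2 - 2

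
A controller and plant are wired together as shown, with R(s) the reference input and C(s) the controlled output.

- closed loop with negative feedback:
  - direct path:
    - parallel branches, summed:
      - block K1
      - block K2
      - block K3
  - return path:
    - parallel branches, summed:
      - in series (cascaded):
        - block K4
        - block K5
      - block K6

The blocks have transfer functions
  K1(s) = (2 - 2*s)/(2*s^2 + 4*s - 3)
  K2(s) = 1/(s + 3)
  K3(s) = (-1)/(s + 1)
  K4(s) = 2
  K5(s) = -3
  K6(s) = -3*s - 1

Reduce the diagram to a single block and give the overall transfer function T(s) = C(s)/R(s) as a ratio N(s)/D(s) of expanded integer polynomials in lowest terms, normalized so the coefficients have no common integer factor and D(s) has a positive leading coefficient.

1. sum the parallel branches K1, K2, K3: (-2*s^3 - 10*s^2 - 6*s + 12)/(2*s^4 + 12*s^3 + 19*s^2 - 9)
2. series reduction of K4, K5: -6
3. parallel reduction of (K4*K5), K6: -3*s - 7
4. collapse the loop ((K1+K2+K3) forward, ((K4*K5)+K6) return), which is the overall transfer function T(s) = C(s)/R(s) in lowest terms

Final answer: (-2*s^3 - 10*s^2 - 6*s + 12)/(8*s^4 + 56*s^3 + 107*s^2 + 6*s - 93)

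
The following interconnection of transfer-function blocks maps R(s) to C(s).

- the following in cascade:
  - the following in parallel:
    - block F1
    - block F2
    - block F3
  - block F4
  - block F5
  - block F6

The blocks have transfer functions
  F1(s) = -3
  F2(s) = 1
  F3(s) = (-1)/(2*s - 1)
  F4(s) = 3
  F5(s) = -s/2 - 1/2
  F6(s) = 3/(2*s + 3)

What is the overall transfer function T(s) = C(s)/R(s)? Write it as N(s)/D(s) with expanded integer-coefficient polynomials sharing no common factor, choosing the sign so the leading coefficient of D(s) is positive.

Answer: (36*s^2 + 27*s - 9)/(8*s^2 + 8*s - 6)

Working:
Step 1. parallel reduction of F1, F2, F3: (1 - 4*s)/(2*s - 1)
Step 2. reduce the series chain (F1+F2+F3), F4, F5, F6 - this is the overall T(s), already in the required normalized form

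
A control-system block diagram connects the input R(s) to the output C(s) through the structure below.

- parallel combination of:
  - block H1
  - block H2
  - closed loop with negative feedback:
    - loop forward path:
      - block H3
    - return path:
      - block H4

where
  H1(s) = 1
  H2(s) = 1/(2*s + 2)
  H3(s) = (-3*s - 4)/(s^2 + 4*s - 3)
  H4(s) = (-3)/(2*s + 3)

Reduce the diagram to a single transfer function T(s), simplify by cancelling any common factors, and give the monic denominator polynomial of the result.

First reduce the diagram to T(s).

(1) apply the feedback formula to H3, H4 gives (-6*s^2 - 17*s - 12)/(2*s^3 + 11*s^2 + 15*s + 3)
(2) reduce the parallel group H1, H2, [H3/(1+H3*H4)] gives (4*s^4 + 16*s^3 + 17*s^2 - 7*s - 15)/(4*s^4 + 26*s^3 + 52*s^2 + 36*s + 6)
The result of step 2 is T(s) in lowest terms. Its denominator has leading coefficient 4; dividing the denominator through by 4 makes it monic.

Answer: s^4 + 13*s^3/2 + 13*s^2 + 9*s + 3/2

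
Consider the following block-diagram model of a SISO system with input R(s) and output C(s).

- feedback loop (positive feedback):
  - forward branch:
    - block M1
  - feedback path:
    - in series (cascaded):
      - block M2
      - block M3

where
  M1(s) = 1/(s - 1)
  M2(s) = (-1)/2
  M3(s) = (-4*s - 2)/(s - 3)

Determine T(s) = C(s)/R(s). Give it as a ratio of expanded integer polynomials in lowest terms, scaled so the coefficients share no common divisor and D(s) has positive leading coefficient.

The answer is (s - 3)/(s^2 - 6*s + 2).

Reasoning:
[1] multiply M2, M3 (series) gives (2*s + 1)/(s - 3)
[2] apply the feedback formula to M1, (M2*M3): this yields T(s), and no further normalization is needed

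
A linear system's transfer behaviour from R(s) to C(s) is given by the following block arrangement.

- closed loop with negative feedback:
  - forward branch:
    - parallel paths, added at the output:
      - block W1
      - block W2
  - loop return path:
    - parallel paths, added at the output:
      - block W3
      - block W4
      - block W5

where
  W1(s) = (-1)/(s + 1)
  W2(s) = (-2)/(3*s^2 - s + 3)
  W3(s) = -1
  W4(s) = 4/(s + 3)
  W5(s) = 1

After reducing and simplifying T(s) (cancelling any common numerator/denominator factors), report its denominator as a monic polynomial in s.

Answer: s^4 + 11*s^3/3 - 4*s^2/3 + 5*s/3 - 11/3

Working:
1. sum the parallel branches W1, W2; result (-3*s^2 - s - 5)/(3*s^3 + 2*s^2 + 2*s + 3)
2. reduce the parallel group W3, W4, W5; result 4/(s + 3)
3. collapse the loop ((W1+W2) forward, (W3+W4+W5) return); result (-3*s^3 - 10*s^2 - 8*s - 15)/(3*s^4 + 11*s^3 - 4*s^2 + 5*s - 11)
T(s) is the step-3 result (common factors already cancelled). Leading coefficient of the denominator: 3. Divide through by 3 for the monic polynomial.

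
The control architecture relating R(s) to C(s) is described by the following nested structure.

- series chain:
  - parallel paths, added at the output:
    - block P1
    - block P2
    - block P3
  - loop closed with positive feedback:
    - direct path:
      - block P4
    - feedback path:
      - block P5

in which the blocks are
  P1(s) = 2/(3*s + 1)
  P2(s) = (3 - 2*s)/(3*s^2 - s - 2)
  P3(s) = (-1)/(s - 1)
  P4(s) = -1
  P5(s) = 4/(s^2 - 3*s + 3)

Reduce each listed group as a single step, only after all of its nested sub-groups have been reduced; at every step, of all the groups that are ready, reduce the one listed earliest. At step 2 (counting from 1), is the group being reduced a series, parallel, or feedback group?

Step 1: sum the parallel branches P1, P2, P3
Step 2: collapse the loop (P4 forward, P5 return)
Step 3: cascade (P1+P2+P3), [P4/(1-P4*P5)]
Step 2 collapses a feedback group.

Final answer: feedback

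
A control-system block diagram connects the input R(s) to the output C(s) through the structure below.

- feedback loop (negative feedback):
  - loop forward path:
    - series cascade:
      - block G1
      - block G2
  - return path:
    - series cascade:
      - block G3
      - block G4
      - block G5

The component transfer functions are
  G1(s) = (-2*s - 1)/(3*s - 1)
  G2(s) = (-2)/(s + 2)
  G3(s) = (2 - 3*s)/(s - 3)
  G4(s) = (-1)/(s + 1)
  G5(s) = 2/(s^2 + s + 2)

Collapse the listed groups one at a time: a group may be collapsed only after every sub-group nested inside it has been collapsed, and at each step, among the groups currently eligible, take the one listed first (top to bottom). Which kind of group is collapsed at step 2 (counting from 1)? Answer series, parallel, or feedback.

The answer is series.

Reasoning:
[1] multiply G1, G2 (series)
[2] cascade G3, G4, G5
[3] reduce the feedback loop with forward (G1*G2) and return (G3*G4*G5)
Step 2: series.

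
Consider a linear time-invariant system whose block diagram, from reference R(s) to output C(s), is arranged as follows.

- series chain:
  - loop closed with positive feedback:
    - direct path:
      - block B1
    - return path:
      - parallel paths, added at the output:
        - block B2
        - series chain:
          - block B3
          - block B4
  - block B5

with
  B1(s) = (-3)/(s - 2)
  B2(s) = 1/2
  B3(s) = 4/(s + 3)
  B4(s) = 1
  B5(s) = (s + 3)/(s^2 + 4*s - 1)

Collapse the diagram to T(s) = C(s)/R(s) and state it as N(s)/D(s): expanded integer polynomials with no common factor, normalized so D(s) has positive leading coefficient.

1. reduce the series chain B3, B4, giving 4/(s + 3)
2. add B2, (B3*B4) (parallel), giving (s + 11)/(2*s + 6)
3. apply the feedback formula to B1, (B2+(B3*B4)), giving (-6*s - 18)/(2*s^2 + 5*s + 21)
4. multiply [B1/(1-B1*(B2+(B3*B4)))], B5 (series); the result is T(s) itself (integer coefficients, no common factor, positive leading denominator coefficient)

Answer: (-6*s^2 - 36*s - 54)/(2*s^4 + 13*s^3 + 39*s^2 + 79*s - 21)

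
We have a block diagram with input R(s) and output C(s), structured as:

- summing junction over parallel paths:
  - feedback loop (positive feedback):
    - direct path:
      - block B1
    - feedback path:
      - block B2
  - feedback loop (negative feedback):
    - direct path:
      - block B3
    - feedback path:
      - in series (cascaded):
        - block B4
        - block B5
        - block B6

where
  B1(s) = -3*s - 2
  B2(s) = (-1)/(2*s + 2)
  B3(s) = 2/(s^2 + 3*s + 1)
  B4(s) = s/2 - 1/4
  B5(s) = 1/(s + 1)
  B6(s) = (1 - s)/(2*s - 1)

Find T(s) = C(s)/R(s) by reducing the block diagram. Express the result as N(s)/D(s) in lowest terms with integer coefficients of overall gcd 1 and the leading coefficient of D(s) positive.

1. close the feedback loop around B1, B2, giving (6*s^2 + 10*s + 4)/s
2. series reduction of B4, B5, B6, giving (1 - s)/(4*s + 4)
3. collapse the loop (B3 forward, (B4*B5*B6) return), giving (4*s + 4)/(2*s^3 + 8*s^2 + 7*s + 3)
4. combine [B1/(1-B1*B2)], [B3/(1+B3*(B4*B5*B6))] in parallel, which is the overall transfer function T(s) = C(s)/R(s) in lowest terms

Final answer: (12*s^5 + 68*s^4 + 130*s^3 + 124*s^2 + 62*s + 12)/(2*s^4 + 8*s^3 + 7*s^2 + 3*s)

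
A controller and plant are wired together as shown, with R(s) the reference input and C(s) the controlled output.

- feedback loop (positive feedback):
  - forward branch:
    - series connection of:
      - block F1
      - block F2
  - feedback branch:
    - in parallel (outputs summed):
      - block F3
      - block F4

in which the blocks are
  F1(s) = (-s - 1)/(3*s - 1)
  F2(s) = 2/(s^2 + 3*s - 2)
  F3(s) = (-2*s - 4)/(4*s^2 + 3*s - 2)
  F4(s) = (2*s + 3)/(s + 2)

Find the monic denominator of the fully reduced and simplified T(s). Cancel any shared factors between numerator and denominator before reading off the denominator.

(1) combine F1, F2 in series gives (-2*s - 2)/(3*s^3 + 8*s^2 - 9*s + 2)
(2) reduce the parallel group F3, F4 gives (8*s^3 + 16*s^2 - 3*s - 14)/(4*s^3 + 11*s^2 + 4*s - 4)
(3) apply the feedback formula to (F1*F2), (F3+F4) gives (-8*s^4 - 30*s^3 - 30*s^2 + 8)/(12*s^6 + 65*s^5 + 80*s^4 - 23*s^3 - 20*s^2 + 10*s - 36)
No further cancellation is possible in the step-3 result, so that is T(s). Its denominator becomes monic after dividing by the leading coefficient 12.

Therefore the answer is s^6 + 65*s^5/12 + 20*s^4/3 - 23*s^3/12 - 5*s^2/3 + 5*s/6 - 3.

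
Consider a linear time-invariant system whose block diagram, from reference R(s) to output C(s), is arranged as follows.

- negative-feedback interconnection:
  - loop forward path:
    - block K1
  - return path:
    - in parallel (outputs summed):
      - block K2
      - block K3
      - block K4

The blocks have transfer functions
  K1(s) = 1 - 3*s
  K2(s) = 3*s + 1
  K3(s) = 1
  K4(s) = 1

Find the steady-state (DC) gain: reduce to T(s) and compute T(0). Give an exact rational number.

(1) reduce the parallel group K2, K3, K4: 3*s + 3
(2) reduce the feedback loop with forward K1 and return (K2+K3+K4): (3*s - 1)/(9*s^2 + 6*s - 4)
Evaluating the step-2 result (the overall T(s)) at s = 0 gives T(0) = -1/(-4) = 1/4.

Hence the answer: 1/4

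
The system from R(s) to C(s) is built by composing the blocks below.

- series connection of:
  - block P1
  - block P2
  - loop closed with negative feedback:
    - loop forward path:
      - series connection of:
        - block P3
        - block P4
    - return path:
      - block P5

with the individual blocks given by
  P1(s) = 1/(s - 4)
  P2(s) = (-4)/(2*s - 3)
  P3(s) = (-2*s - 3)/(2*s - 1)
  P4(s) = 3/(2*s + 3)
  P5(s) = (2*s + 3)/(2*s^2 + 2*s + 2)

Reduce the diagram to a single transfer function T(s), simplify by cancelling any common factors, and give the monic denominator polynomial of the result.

First reduce the diagram to T(s).

(1) cascade P3, P4, giving (-3)/(2*s - 1)
(2) reduce the feedback loop with forward (P3*P4) and return P5, giving (-6*s^2 - 6*s - 6)/(4*s^3 + 2*s^2 - 4*s - 11)
(3) combine P1, P2, [(P3*P4)/(1+(P3*P4)*P5)] in series, giving (24*s^2 + 24*s + 24)/(8*s^5 - 40*s^4 + 18*s^3 + 46*s^2 + 73*s - 132)
Step 3 gives the fully reduced T(s), with no common factor left to cancel. The denominator's leading coefficient is 8, so divide each of its coefficients by 8 to get the monic form.

Answer: s^5 - 5*s^4 + 9*s^3/4 + 23*s^2/4 + 73*s/8 - 33/2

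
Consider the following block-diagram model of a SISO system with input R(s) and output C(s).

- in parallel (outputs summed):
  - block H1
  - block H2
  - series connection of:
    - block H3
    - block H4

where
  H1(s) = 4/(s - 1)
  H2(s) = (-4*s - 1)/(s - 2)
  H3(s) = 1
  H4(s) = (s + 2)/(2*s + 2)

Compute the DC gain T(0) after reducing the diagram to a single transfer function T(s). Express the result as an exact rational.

First reduce the diagram to T(s).

(1) reduce the series chain H3, H4 = (s + 2)/(2*s + 2)
(2) parallel reduction of H1, H2, (H3*H4) = (-7*s^3 + 5*s^2 - 4*s - 10)/(2*s^3 - 4*s^2 - 2*s + 4)
DC gain: substitute s = 0 into T(s) from step 2: T(0) = -10/4 = -5/2.

Answer: -5/2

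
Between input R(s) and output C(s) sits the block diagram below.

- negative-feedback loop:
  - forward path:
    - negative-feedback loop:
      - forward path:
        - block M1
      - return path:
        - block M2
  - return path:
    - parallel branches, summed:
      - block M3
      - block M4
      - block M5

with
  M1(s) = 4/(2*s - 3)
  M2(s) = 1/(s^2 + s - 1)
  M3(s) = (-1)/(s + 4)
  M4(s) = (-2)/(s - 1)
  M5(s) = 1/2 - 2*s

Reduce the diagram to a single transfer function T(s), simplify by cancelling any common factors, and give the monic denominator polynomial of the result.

Step 1: collapse the loop (M1 forward, M2 return) gives (4*s^2 + 4*s - 4)/(2*s^3 - s^2 - 5*s + 7)
Step 2: reduce the parallel group M3, M4, M5 gives (-4*s^3 - 11*s^2 + 13*s - 18)/(2*s^2 + 6*s - 8)
Step 3: reduce the feedback loop with forward [M1/(1+M1*M2)] and return (M3+M4+M5) gives (-4*s^4 - 16*s^3 + 8*s^2 + 28*s - 16)/(6*s^5 + 25*s^4 + 4*s^3 - 8*s^2 + 21*s - 8)
Step 3 gives the fully reduced T(s), with no common factor left to cancel. The denominator's leading coefficient is 6, so divide each of its coefficients by 6 to get the monic form.

Hence the answer: s^5 + 25*s^4/6 + 2*s^3/3 - 4*s^2/3 + 7*s/2 - 4/3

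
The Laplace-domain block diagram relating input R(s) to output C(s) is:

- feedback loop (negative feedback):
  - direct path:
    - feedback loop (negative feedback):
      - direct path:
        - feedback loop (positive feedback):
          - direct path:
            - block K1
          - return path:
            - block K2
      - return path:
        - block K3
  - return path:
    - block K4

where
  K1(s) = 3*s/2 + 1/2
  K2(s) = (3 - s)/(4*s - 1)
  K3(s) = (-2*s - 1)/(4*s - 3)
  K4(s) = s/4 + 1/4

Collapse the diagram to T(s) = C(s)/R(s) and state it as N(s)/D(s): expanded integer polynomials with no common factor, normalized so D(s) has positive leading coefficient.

The answer is (192*s^3 - 128*s^2 - 28*s + 12)/(48*s^4 - 32*s^3 - 131*s^2 - 80*s + 67).

Reasoning:
(1) close the feedback loop around K1, K2 -> (12*s^2 + s - 1)/(3*s^2 - 5)
(2) feedback reduction of [K1/(1-K1*K2)], K3 -> (-48*s^3 + 32*s^2 + 7*s - 3)/(12*s^3 + 23*s^2 + 19*s - 16)
(3) close the feedback loop around [[K1/(1-K1*K2)]/(1+[K1/(1-K1*K2)]*K3)], K4: this yields T(s), and no further normalization is needed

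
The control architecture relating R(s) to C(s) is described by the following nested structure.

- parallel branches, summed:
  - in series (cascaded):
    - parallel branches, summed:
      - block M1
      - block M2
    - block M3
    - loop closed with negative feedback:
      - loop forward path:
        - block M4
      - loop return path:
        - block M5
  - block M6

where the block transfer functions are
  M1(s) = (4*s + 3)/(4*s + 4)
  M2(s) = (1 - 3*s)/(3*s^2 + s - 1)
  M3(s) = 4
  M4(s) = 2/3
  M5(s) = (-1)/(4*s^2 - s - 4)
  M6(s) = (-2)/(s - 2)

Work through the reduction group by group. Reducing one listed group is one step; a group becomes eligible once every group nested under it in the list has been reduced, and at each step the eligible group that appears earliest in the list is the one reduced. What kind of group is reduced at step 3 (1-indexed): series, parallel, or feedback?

The answer is series.

Reasoning:
[1] add M1, M2 (parallel)
[2] feedback reduction of M4, M5
[3] cascade (M1+M2), M3, [M4/(1+M4*M5)]
[4] reduce the parallel group ((M1+M2)*M3*[M4/(1+M4*M5)]), M6
So the answer for step 3 is series.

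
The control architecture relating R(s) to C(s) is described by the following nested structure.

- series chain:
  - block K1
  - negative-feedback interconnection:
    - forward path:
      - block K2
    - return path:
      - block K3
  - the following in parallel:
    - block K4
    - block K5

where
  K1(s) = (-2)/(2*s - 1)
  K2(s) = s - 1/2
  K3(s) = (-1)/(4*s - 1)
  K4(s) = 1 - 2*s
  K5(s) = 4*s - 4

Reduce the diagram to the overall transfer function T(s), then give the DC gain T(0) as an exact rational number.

Answer: 6

Working:
Step 1 - collapse the loop (K2 forward, K3 return); result (8*s^2 - 6*s + 1)/(6*s - 1)
Step 2 - add K4, K5 (parallel); result 2*s - 3
Step 3 - multiply K1, [K2/(1+K2*K3)], (K4+K5) (series); result (-16*s^2 + 28*s - 6)/(6*s - 1)
DC gain: substitute s = 0 into T(s) from step 3: T(0) = -6/(-1) = 6.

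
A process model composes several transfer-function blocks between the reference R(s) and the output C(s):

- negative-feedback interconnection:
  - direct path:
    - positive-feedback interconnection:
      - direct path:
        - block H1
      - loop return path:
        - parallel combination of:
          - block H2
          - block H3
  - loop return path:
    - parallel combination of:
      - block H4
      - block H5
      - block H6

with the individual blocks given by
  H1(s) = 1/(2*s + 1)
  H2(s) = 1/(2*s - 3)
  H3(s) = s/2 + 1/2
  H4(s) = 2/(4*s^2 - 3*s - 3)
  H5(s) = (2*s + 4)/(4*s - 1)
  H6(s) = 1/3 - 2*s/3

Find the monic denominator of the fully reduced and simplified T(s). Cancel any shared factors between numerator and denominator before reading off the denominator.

First reduce the diagram to T(s).

Step 1 - sum the parallel branches H2, H3; result (2*s^2 - s - 1)/(4*s - 6)
Step 2 - reduce the feedback loop with forward H1 and return (H2+H3); result (4*s - 6)/(6*s^2 - 7*s - 5)
Step 3 - reduce the parallel group H4, H5, H6; result (-32*s^4 + 72*s^3 + 32*s^2 - 45*s - 39)/(48*s^3 - 48*s^2 - 27*s + 9)
Step 4 - close the feedback loop around [H1/(1-H1*(H2+H3))], (H4+H5+H6); result (192*s^4 - 480*s^3 + 180*s^2 + 198*s - 54)/(160*s^5 - 144*s^4 - 370*s^3 + 111*s^2 + 186*s + 189)
Step 4 gives the fully reduced T(s), with no common factor left to cancel. The denominator's leading coefficient is 160, so divide each of its coefficients by 160 to get the monic form.

Answer: s^5 - 9*s^4/10 - 37*s^3/16 + 111*s^2/160 + 93*s/80 + 189/160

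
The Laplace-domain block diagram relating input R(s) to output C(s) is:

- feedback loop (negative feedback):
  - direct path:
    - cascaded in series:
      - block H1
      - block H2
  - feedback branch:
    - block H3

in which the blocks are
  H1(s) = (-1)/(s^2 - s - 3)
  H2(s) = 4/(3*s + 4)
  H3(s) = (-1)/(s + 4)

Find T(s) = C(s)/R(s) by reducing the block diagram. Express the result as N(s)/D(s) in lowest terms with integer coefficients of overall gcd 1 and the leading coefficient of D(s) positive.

Step 1 - reduce the series chain H1, H2 = (-4)/(3*s^3 + s^2 - 13*s - 12)
Step 2 - close the feedback loop around (H1*H2), H3: this yields T(s), and no further normalization is needed

Hence the answer: (-4*s - 16)/(3*s^4 + 13*s^3 - 9*s^2 - 64*s - 44)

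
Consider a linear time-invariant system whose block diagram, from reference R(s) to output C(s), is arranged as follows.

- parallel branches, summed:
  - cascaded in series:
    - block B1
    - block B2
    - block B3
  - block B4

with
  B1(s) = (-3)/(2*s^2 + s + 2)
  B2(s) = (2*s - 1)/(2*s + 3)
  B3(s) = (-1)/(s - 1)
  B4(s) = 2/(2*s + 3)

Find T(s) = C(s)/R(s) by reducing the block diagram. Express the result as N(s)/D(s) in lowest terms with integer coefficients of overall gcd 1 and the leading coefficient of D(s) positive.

[1] combine B1, B2, B3 in series, giving (6*s - 3)/(4*s^4 + 4*s^3 - s^2 - s - 6)
[2] sum the parallel branches (B1*B2*B3), B4, giving the overall T(s)

Therefore the answer is (4*s^3 - 2*s^2 + 8*s - 7)/(4*s^4 + 4*s^3 - s^2 - s - 6).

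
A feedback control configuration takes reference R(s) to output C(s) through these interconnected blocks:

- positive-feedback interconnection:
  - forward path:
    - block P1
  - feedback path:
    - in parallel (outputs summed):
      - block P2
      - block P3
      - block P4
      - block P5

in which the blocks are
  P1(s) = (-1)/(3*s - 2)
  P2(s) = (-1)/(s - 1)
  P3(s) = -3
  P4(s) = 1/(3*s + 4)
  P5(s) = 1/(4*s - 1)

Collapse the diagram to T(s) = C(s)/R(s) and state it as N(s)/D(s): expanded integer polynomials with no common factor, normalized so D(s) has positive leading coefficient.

(1) add P2, P3, P4, P5 (parallel) = (-36*s^3 - 8*s^2 + 34*s - 11)/(12*s^3 + s^2 - 17*s + 4)
(2) apply the feedback formula to P1, (P2+P3+P4+P5), which is the overall transfer function T(s) = C(s)/R(s) in lowest terms

Therefore the answer is (-12*s^3 - s^2 + 17*s - 4)/(36*s^4 - 57*s^3 - 61*s^2 + 80*s - 19).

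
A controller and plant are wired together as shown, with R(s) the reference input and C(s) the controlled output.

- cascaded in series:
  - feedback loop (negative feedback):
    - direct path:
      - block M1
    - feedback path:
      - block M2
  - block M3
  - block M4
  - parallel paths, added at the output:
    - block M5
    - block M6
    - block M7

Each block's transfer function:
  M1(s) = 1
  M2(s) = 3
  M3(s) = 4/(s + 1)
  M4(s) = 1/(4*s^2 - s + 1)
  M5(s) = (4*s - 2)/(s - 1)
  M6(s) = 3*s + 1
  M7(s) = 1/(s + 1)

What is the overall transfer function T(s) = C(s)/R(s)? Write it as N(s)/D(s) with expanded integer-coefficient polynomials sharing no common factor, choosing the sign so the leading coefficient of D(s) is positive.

First reduce the diagram to T(s).

Step 1. apply the feedback formula to M1, M2 -> 1/4
Step 2. add M5, M6, M7 (parallel) -> (3*s^3 + 5*s^2 - 4)/(s^2 - 1)
Step 3. reduce the series chain [M1/(1+M1*M2)], M3, M4, (M5+M6+M7) - this is the overall T(s), already in the required normalized form

Answer: (3*s^3 + 5*s^2 - 4)/(4*s^5 + 3*s^4 - 4*s^3 - 2*s^2 - 1)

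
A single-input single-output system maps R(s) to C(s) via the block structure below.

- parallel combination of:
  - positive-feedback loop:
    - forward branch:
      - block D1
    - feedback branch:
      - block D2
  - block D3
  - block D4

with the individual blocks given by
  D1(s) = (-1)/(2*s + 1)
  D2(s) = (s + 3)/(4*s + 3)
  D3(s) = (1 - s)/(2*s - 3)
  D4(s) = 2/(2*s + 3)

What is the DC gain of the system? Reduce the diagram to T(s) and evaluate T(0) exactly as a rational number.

Step 1: reduce the feedback loop with forward D1 and return D2, giving (-4*s - 3)/(8*s^2 + 11*s + 6)
Step 2: sum the parallel branches [D1/(1-D1*D2)], D3, D4, giving (-16*s^4 - 14*s^3 - 15*s^2 + 21*s + 9)/(32*s^4 + 44*s^3 - 48*s^2 - 99*s - 54)
The step-2 result is T(s). Setting s = 0: T(0) = 9/(-54) = -1/6.

Therefore the answer is -1/6.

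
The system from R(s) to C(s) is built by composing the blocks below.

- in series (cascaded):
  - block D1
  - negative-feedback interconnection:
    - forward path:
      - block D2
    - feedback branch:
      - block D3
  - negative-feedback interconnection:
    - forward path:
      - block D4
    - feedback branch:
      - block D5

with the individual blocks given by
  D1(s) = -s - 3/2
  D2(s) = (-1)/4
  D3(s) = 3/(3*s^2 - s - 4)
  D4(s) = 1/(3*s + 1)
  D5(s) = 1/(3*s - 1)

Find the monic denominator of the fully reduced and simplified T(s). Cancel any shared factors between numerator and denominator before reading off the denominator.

Answer: s^4 - s^3/3 - 19*s^2/12

Working:
Step 1. apply the feedback formula to D2, D3; result (-3*s^2 + s + 4)/(12*s^2 - 4*s - 19)
Step 2. close the feedback loop around D4, D5; result (3*s - 1)/(9*s^2)
Step 3. combine D1, [D2/(1+D2*D3)], [D4/(1+D4*D5)] in series; result (18*s^4 + 15*s^3 - 40*s^2 - 25*s + 12)/(216*s^4 - 72*s^3 - 342*s^2)
Step 3 gives the fully reduced T(s), with no common factor left to cancel. The denominator's leading coefficient is 216, so divide each of its coefficients by 216 to get the monic form.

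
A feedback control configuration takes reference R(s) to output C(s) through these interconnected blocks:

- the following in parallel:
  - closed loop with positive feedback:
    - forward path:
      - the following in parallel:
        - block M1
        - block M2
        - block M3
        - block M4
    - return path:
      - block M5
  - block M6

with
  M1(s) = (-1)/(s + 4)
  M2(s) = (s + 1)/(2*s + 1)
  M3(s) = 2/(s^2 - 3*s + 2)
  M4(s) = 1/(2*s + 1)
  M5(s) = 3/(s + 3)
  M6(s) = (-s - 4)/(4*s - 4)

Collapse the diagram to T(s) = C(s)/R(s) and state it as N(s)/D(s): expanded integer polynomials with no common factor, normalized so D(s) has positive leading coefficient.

Step 1: parallel reduction of M1, M2, M3, M4: (s^4 + s^3 + s^2 + 5*s + 22)/(2*s^4 + 3*s^3 - 19*s^2 + 6*s + 8)
Step 2: feedback reduction of (M1+M2+M3+M4), M5: (s^5 + 4*s^4 + 4*s^3 + 8*s^2 + 37*s + 66)/(2*s^5 + 6*s^4 - 13*s^3 - 54*s^2 + 11*s - 42)
Step 3: parallel reduction of [(M1+M2+M3+M4)/(1-(M1+M2+M3+M4)*M5)], M6, giving the overall T(s)

Hence the answer: (2*s^6 - 2*s^5 - 11*s^4 + 122*s^3 + 321*s^2 + 114*s - 96)/(8*s^6 + 16*s^5 - 76*s^4 - 164*s^3 + 260*s^2 - 212*s + 168)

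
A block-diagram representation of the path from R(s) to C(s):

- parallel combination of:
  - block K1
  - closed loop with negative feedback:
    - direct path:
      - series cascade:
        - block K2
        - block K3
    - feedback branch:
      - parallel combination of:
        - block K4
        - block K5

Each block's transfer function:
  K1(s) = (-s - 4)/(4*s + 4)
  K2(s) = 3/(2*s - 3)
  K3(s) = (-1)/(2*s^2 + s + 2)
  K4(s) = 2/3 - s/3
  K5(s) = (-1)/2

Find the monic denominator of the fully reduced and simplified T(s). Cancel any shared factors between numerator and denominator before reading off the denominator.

Step 1: multiply K2, K3 (series); result (-3)/(4*s^3 - 4*s^2 + s - 6)
Step 2: reduce the parallel group K4, K5; result 1/6 - s/3
Step 3: close the feedback loop around (K2*K3), (K4+K5); result (-6)/(8*s^3 - 8*s^2 + 4*s - 13)
Step 4: combine K1, [(K2*K3)/(1+(K2*K3)*(K4+K5))] in parallel; result (-8*s^4 - 24*s^3 + 28*s^2 - 27*s + 28)/(32*s^4 - 16*s^2 - 36*s - 52)
No further cancellation is possible in the step-4 result, so that is T(s). Its denominator becomes monic after dividing by the leading coefficient 32.

Final answer: s^4 - s^2/2 - 9*s/8 - 13/8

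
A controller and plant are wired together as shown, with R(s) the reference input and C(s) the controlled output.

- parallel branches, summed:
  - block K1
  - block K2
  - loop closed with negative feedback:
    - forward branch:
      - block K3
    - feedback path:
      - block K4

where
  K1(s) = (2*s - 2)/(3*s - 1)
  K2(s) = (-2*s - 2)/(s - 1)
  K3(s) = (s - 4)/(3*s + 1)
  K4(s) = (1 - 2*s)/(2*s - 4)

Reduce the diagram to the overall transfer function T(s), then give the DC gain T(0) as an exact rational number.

(1) apply the feedback formula to K3, K4 gives (2*s^2 - 12*s + 16)/(4*s^2 - s - 8)
(2) sum the parallel branches K1, K2, [K3/(1+K3*K4)] gives (-10*s^4 - 72*s^3 + 154*s^2 - 16*s - 16)/(12*s^4 - 19*s^3 - 16*s^2 + 31*s - 8)
Step 2 gives the overall T(s). Then T(0) = -16/(-8) = 2.

Final answer: 2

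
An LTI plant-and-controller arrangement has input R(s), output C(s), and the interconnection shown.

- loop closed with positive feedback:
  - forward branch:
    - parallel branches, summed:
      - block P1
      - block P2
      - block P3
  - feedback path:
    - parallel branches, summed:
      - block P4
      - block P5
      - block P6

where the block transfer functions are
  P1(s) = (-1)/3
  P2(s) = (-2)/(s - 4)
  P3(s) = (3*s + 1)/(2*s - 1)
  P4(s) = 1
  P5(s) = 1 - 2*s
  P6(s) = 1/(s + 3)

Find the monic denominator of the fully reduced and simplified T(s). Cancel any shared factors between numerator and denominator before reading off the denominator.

The answer is s^4 - 19*s^3/7 - 111*s^2/7 + 143*s/14 + 53/7.

Reasoning:
(1) combine P1, P2, P3 in parallel: (7*s^2 - 36*s - 10)/(6*s^2 - 27*s + 12)
(2) parallel reduction of P4, P5, P6: (-2*s^2 - 4*s + 7)/(s + 3)
(3) feedback reduction of (P1+P2+P3), (P4+P5+P6): (7*s^3 - 15*s^2 - 118*s - 30)/(14*s^4 - 38*s^3 - 222*s^2 + 143*s + 106)
No further cancellation is possible in the step-3 result, so that is T(s). Its denominator becomes monic after dividing by the leading coefficient 14.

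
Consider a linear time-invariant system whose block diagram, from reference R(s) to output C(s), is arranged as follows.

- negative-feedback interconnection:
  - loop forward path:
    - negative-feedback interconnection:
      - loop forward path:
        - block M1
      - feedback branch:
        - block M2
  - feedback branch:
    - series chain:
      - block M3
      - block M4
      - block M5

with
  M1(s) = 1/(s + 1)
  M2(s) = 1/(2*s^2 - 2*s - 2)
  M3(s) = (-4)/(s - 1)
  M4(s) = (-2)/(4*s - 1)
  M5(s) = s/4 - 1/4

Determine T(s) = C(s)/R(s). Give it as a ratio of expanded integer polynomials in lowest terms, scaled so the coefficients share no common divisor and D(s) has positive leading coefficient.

First reduce the diagram to T(s).

(1) collapse the loop (M1 forward, M2 return); result (2*s^2 - 2*s - 2)/(2*s^3 - 4*s - 1)
(2) combine M3, M4, M5 in series; result 2/(4*s - 1)
(3) close the feedback loop around [M1/(1+M1*M2)], (M3*M4*M5), giving the overall T(s)

Answer: (8*s^3 - 10*s^2 - 6*s + 2)/(8*s^4 - 2*s^3 - 12*s^2 - 4*s - 3)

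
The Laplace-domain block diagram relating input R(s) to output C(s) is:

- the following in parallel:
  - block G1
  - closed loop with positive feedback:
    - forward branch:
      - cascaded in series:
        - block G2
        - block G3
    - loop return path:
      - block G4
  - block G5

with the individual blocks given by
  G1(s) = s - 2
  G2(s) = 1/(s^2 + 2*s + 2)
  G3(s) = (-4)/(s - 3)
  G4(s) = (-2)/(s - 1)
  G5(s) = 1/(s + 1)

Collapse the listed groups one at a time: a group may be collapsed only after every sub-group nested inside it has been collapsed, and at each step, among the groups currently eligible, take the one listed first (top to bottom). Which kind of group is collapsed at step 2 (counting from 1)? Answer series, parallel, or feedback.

Step 1. cascade G2, G3
Step 2. feedback reduction of (G2*G3), G4
Step 3. add G1, [(G2*G3)/(1-(G2*G3)*G4)], G5 (parallel)
Step 2 collapses a feedback group.

Hence the answer: feedback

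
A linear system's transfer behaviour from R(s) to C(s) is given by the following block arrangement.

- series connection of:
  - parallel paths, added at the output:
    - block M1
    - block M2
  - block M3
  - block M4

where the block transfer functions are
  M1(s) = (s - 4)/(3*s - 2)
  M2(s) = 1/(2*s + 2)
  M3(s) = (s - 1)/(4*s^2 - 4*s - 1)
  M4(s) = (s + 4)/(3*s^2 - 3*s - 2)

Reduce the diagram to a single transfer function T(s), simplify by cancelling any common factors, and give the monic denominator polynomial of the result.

First reduce the diagram to T(s).

[1] add M1, M2 (parallel): (2*s^2 - 3*s - 10)/(6*s^2 + 2*s - 4)
[2] combine (M1+M2), M3, M4 in series: (2*s^4 + 3*s^3 - 27*s^2 - 18*s + 40)/(72*s^6 - 120*s^5 - 90*s^4 + 164*s^3 + 30*s^2 - 40*s - 8)
That last expression is T(s), already simplified. Scaling its denominator by 1/72 (the reciprocal of the leading coefficient) yields the monic denominator.

Answer: s^6 - 5*s^5/3 - 5*s^4/4 + 41*s^3/18 + 5*s^2/12 - 5*s/9 - 1/9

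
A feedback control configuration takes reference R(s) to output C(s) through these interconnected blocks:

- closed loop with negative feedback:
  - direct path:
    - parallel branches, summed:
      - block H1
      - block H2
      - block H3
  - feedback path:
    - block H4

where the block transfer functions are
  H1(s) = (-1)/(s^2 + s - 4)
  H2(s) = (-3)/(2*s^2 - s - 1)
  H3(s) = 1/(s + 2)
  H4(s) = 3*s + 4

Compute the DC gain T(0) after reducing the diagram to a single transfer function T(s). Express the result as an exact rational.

Step 1. sum the parallel branches H1, H2, H3 = (2*s^4 - 4*s^3 - 22*s^2 + 12*s + 30)/(2*s^5 + 5*s^4 - 8*s^3 - 17*s^2 + 10*s + 8)
Step 2. feedback reduction of (H1+H2+H3), H4 = (2*s^4 - 4*s^3 - 22*s^2 + 12*s + 30)/(8*s^5 + s^4 - 90*s^3 - 69*s^2 + 148*s + 128)
Step 2 gives the overall T(s). Then T(0) = 30/128 = 15/64.

Answer: 15/64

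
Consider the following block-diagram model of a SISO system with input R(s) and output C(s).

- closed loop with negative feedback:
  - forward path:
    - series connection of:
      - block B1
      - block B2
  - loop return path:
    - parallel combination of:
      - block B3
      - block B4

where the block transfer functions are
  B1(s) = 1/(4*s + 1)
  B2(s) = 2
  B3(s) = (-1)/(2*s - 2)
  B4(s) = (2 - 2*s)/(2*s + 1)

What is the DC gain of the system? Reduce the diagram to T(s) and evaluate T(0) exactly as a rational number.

[1] cascade B1, B2: 2/(4*s + 1)
[2] sum the parallel branches B3, B4: (-4*s^2 + 6*s - 5)/(4*s^2 - 2*s - 2)
[3] feedback reduction of (B1*B2), (B3+B4): (4*s^2 - 2*s - 2)/(8*s^3 - 6*s^2 + s - 6)
Evaluating the step-3 result (the overall T(s)) at s = 0 gives T(0) = -2/(-6) = 1/3.

Final answer: 1/3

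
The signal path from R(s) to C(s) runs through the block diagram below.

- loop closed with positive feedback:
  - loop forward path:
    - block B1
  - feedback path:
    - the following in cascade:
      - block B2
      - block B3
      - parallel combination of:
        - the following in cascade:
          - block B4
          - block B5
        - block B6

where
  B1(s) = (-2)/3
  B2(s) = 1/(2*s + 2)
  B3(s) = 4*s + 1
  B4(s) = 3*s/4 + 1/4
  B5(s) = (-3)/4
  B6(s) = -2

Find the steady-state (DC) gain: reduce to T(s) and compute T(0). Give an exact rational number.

Step 1. reduce the series chain B4, B5: -9*s/16 - 3/16
Step 2. parallel reduction of (B4*B5), B6: -9*s/16 - 35/16
Step 3. cascade B2, B3, ((B4*B5)+B6): (-36*s^2 - 149*s - 35)/(32*s + 32)
Step 4. close the feedback loop around B1, (B2*B3*((B4*B5)+B6)): (32*s + 32)/(36*s^2 + 101*s - 13)
Evaluating the step-4 result (the overall T(s)) at s = 0 gives T(0) = 32/(-13) = -32/13.

Therefore the answer is -32/13.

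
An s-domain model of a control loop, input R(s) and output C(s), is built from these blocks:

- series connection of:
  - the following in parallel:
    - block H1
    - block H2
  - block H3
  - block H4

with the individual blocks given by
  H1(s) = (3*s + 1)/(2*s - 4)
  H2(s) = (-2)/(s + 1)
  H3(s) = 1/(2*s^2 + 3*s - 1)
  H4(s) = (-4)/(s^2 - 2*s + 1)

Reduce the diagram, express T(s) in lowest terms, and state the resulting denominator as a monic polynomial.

Answer: s^6 - 3*s^5/2 - 4*s^4 + 6*s^3 + 2*s^2 - 9*s/2 + 1

Working:
Step 1. combine H1, H2 in parallel, giving (3*s^2 + 9)/(2*s^2 - 2*s - 4)
Step 2. combine (H1+H2), H3, H4 in series, giving (-6*s^2 - 18)/(2*s^6 - 3*s^5 - 8*s^4 + 12*s^3 + 4*s^2 - 9*s + 2)
That last expression is T(s), already simplified. Scaling its denominator by 1/2 (the reciprocal of the leading coefficient) yields the monic denominator.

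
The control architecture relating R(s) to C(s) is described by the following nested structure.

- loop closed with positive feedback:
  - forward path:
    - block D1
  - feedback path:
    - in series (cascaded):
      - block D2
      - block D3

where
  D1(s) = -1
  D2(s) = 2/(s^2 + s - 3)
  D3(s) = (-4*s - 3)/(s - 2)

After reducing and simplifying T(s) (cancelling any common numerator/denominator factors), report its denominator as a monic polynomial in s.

First reduce the diagram to T(s).

Step 1: reduce the series chain D2, D3, giving (-8*s - 6)/(s^3 - s^2 - 5*s + 6)
Step 2: feedback reduction of D1, (D2*D3), giving (-s^3 + s^2 + 5*s - 6)/(s^3 - s^2 - 13*s)
That last expression is T(s), already simplified, and its denominator is already monic.

Answer: s^3 - s^2 - 13*s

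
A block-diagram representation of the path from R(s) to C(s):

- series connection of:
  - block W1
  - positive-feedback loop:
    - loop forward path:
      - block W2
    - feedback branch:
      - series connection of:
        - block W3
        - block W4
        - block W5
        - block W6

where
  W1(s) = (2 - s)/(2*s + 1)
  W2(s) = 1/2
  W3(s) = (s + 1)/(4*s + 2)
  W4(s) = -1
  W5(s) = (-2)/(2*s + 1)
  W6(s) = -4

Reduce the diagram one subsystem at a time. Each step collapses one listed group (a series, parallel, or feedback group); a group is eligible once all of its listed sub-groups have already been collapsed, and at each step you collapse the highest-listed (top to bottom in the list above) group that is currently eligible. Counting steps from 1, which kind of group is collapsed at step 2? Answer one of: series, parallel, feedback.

Step 1. cascade W3, W4, W5, W6
Step 2. reduce the feedback loop with forward W2 and return (W3*W4*W5*W6)
Step 3. combine W1, [W2/(1-W2*(W3*W4*W5*W6))] in series
So the answer for step 2 is feedback.

Final answer: feedback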